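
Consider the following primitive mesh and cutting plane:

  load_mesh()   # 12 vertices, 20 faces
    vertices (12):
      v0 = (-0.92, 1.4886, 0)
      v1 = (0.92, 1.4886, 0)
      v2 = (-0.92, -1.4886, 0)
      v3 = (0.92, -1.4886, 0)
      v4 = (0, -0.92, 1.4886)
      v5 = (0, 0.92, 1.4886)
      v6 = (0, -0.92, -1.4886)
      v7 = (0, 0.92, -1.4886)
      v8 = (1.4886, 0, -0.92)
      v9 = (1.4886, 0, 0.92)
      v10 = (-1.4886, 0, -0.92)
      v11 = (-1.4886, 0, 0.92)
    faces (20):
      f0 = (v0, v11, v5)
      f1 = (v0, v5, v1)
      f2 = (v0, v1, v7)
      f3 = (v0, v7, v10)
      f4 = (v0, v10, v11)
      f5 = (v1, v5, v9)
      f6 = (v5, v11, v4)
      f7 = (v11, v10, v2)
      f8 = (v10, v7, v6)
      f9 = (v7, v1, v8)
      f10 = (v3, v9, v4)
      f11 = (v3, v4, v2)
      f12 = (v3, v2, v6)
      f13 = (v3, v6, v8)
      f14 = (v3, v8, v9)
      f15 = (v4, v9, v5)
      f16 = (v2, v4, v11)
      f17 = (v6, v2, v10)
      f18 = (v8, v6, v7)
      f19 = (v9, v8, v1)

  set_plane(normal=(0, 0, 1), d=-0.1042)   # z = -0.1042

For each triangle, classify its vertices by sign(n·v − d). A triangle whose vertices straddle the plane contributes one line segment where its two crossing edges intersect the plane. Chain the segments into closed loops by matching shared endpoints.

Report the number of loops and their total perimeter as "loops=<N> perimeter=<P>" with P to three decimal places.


Straddling triangles (10 of 20):
  (v0,v1,v7) [++-] → (0.855601, 1.4488, -0.1042)–(-0.855601, 1.4488, -0.1042)  len=1.7112
  (v0,v7,v10) [+--] → (-0.855601, 1.4488, -0.1042)–(-0.9844, 1.32, -0.1042)  len=0.1821
  (v0,v10,v11) [+-+] → (-0.9844, 1.32, -0.1042)–(-1.4886, 0, -0.1042)  len=1.4130
  (v11,v10,v2) [+-+] → (-1.4886, 0, -0.1042)–(-0.9844, -1.32, -0.1042)  len=1.4130
  (v7,v1,v8) [-+-] → (0.855601, 1.4488, -0.1042)–(0.9844, 1.32, -0.1042)  len=0.1821
  (v3,v2,v6) [++-] → (-0.855601, -1.4488, -0.1042)–(0.855601, -1.4488, -0.1042)  len=1.7112
  (v3,v6,v8) [+--] → (0.855601, -1.4488, -0.1042)–(0.9844, -1.32, -0.1042)  len=0.1821
  (v3,v8,v9) [+-+] → (0.9844, -1.32, -0.1042)–(1.4886, 0, -0.1042)  len=1.4130
  (v6,v2,v10) [-+-] → (-0.855601, -1.4488, -0.1042)–(-0.9844, -1.32, -0.1042)  len=0.1821
  (v9,v8,v1) [+-+] → (1.4886, 0, -0.1042)–(0.9844, 1.32, -0.1042)  len=1.4130

Chained into 1 loop(s):
  loop 1: 10 segments, perimeter = 9.8031
Total perimeter = 9.803

loops=1 perimeter=9.803


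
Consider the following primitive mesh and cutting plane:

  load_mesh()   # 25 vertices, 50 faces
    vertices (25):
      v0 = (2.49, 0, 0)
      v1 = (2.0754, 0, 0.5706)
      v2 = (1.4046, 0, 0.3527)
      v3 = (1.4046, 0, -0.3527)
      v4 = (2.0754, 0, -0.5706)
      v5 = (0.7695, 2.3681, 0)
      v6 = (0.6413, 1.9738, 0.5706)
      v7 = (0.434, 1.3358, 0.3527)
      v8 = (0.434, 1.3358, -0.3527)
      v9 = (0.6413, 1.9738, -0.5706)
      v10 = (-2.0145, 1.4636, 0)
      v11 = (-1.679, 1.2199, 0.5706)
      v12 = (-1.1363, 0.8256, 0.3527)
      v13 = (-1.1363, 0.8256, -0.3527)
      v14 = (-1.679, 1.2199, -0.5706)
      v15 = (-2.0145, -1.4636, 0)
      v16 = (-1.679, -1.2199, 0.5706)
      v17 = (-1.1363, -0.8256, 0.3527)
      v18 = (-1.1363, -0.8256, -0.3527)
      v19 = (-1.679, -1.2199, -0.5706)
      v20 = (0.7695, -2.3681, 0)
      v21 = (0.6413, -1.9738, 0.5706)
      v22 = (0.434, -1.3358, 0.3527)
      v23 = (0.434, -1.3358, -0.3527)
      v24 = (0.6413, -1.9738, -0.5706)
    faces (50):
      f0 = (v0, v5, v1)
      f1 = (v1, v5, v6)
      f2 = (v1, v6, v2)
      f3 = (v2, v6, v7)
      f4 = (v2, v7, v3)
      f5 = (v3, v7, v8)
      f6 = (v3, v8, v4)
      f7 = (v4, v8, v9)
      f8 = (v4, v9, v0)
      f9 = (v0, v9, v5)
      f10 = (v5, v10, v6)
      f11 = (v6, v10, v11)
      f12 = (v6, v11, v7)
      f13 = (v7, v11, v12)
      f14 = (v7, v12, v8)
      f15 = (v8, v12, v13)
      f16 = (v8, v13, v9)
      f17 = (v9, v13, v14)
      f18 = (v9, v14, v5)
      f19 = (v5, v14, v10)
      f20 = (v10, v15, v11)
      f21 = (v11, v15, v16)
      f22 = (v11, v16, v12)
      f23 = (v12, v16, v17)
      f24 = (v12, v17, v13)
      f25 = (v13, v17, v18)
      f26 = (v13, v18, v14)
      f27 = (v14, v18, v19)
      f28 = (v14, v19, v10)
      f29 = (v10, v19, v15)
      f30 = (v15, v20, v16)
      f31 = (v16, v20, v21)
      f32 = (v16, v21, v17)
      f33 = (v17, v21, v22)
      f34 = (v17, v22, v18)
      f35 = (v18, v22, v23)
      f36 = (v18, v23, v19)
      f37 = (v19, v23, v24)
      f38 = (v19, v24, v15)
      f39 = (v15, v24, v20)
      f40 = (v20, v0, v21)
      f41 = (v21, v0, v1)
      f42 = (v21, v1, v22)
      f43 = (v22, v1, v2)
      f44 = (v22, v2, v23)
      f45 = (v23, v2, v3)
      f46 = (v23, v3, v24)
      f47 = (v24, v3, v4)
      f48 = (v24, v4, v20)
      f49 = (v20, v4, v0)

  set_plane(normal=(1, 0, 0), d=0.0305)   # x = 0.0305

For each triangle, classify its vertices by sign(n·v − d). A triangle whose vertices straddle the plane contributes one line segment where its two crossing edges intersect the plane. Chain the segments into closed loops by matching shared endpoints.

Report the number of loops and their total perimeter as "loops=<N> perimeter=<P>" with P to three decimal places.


loops=2 perimeter=6.537

Straddling triangles (20 of 50):
  (v5,v10,v6) [+-+] → (0.0305, 2.128, 0)–(0.0305, 1.85646, 0.439369)  len=0.5165
  (v6,v10,v11) [+--] → (0.0305, 1.85646, 0.439369)–(0.0305, 1.77534, 0.5706)  len=0.1543
  (v6,v11,v7) [+-+] → (0.0305, 1.77534, 0.5706)–(0.0305, 1.31367, 0.39431)  len=0.4942
  (v7,v11,v12) [+--] → (0.0305, 1.31367, 0.39431)–(0.0305, 1.2047, 0.3527)  len=0.1166
  (v7,v12,v8) [+-+] → (0.0305, 1.2047, 0.3527)–(0.0305, 1.2047, -0.171442)  len=0.5241
  (v8,v12,v13) [+--] → (0.0305, 1.2047, -0.171442)–(0.0305, 1.2047, -0.3527)  len=0.1813
  (v8,v13,v9) [+-+] → (0.0305, 1.2047, -0.3527)–(0.0305, 1.57927, -0.495728)  len=0.4009
  (v9,v13,v14) [+--] → (0.0305, 1.57927, -0.495728)–(0.0305, 1.77534, -0.5706)  len=0.2099
  (v9,v14,v5) [+-+] → (0.0305, 1.77534, -0.5706)–(0.0305, 2.02155, -0.172217)  len=0.4683
  (v5,v14,v10) [+--] → (0.0305, 2.02155, -0.172217)–(0.0305, 2.128, 0)  len=0.2025
  (v15,v20,v16) [-+-] → (0.0305, -2.128, 0)–(0.0305, -2.02155, 0.172217)  len=0.2025
  (v16,v20,v21) [-++] → (0.0305, -2.02155, 0.172217)–(0.0305, -1.77534, 0.5706)  len=0.4683
  (v16,v21,v17) [-+-] → (0.0305, -1.77534, 0.5706)–(0.0305, -1.57927, 0.495728)  len=0.2099
  (v17,v21,v22) [-++] → (0.0305, -1.57927, 0.495728)–(0.0305, -1.2047, 0.3527)  len=0.4009
  (v17,v22,v18) [-+-] → (0.0305, -1.2047, 0.3527)–(0.0305, -1.2047, 0.171442)  len=0.1813
  (v18,v22,v23) [-++] → (0.0305, -1.2047, 0.171442)–(0.0305, -1.2047, -0.3527)  len=0.5241
  (v18,v23,v19) [-+-] → (0.0305, -1.2047, -0.3527)–(0.0305, -1.31367, -0.39431)  len=0.1166
  (v19,v23,v24) [-++] → (0.0305, -1.31367, -0.39431)–(0.0305, -1.77534, -0.5706)  len=0.4942
  (v19,v24,v15) [-+-] → (0.0305, -1.77534, -0.5706)–(0.0305, -1.85646, -0.439369)  len=0.1543
  (v15,v24,v20) [-++] → (0.0305, -1.85646, -0.439369)–(0.0305, -2.128, 0)  len=0.5165

Chained into 2 loop(s):
  loop 1: 10 segments, perimeter = 3.2686
  loop 2: 10 segments, perimeter = 3.2686
Total perimeter = 6.537


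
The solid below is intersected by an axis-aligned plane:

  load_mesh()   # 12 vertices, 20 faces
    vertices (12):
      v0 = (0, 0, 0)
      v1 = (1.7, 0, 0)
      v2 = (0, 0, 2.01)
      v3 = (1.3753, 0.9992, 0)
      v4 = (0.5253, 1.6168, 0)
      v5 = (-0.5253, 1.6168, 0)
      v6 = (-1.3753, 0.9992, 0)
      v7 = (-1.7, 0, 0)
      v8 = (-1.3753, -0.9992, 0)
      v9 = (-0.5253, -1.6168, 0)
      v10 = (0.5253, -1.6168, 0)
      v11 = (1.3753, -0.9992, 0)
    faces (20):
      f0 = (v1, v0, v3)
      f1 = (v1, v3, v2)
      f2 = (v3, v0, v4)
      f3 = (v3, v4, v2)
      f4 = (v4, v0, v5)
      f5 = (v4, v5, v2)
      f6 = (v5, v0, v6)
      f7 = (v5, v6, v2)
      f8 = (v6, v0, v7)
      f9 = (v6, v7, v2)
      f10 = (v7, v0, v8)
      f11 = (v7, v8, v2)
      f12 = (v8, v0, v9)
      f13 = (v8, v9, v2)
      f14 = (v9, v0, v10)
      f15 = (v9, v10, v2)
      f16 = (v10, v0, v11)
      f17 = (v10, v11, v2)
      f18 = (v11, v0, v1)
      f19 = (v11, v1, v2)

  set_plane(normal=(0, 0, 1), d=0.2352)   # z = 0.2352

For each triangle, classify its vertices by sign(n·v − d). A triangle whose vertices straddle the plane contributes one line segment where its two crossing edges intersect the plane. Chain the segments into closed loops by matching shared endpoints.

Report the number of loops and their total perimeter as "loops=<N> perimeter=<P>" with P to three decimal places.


loops=1 perimeter=9.277

Straddling triangles (10 of 20):
  (v1,v3,v2) [--+] → (1.21437, 0.882279, 0.2352)–(1.50107, 0, 0.2352)  len=0.9277
  (v3,v4,v2) [--+] → (0.463832, 1.42761, 0.2352)–(1.21437, 0.882279, 0.2352)  len=0.9277
  (v4,v5,v2) [--+] → (-0.463832, 1.42761, 0.2352)–(0.463832, 1.42761, 0.2352)  len=0.9277
  (v5,v6,v2) [--+] → (-1.21437, 0.882279, 0.2352)–(-0.463832, 1.42761, 0.2352)  len=0.9277
  (v6,v7,v2) [--+] → (-1.50107, 0, 0.2352)–(-1.21437, 0.882279, 0.2352)  len=0.9277
  (v7,v8,v2) [--+] → (-1.21437, -0.882279, 0.2352)–(-1.50107, 0, 0.2352)  len=0.9277
  (v8,v9,v2) [--+] → (-0.463832, -1.42761, 0.2352)–(-1.21437, -0.882279, 0.2352)  len=0.9277
  (v9,v10,v2) [--+] → (0.463832, -1.42761, 0.2352)–(-0.463832, -1.42761, 0.2352)  len=0.9277
  (v10,v11,v2) [--+] → (1.21437, -0.882279, 0.2352)–(0.463832, -1.42761, 0.2352)  len=0.9277
  (v11,v1,v2) [--+] → (1.50107, 0, 0.2352)–(1.21437, -0.882279, 0.2352)  len=0.9277

Chained into 1 loop(s):
  loop 1: 10 segments, perimeter = 9.2770
Total perimeter = 9.277


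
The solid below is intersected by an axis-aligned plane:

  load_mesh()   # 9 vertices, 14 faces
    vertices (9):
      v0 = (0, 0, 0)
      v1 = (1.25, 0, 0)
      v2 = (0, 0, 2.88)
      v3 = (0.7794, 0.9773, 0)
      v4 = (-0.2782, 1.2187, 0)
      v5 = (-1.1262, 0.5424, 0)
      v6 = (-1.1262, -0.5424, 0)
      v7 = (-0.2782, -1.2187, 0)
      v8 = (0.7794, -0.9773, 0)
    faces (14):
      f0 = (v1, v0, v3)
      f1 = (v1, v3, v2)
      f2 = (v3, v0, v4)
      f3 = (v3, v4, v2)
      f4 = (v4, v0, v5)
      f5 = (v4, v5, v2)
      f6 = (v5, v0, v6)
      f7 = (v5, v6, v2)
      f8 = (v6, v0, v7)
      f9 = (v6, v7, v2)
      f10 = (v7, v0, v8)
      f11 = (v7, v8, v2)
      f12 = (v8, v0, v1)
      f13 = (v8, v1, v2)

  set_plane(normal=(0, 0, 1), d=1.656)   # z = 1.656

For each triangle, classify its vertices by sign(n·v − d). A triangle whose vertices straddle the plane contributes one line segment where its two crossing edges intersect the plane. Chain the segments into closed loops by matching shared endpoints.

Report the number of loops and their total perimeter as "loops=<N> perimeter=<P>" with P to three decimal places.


loops=1 perimeter=3.227

Straddling triangles (7 of 14):
  (v1,v3,v2) [--+] → (0.331245, 0.415353, 1.656)–(0.53125, 0, 1.656)  len=0.4610
  (v3,v4,v2) [--+] → (-0.118235, 0.517948, 1.656)–(0.331245, 0.415352, 1.656)  len=0.4610
  (v4,v5,v2) [--+] → (-0.478635, 0.23052, 1.656)–(-0.118235, 0.517947, 1.656)  len=0.4610
  (v5,v6,v2) [--+] → (-0.478635, -0.23052, 1.656)–(-0.478635, 0.23052, 1.656)  len=0.4610
  (v6,v7,v2) [--+] → (-0.118235, -0.517948, 1.656)–(-0.478635, -0.23052, 1.656)  len=0.4610
  (v7,v8,v2) [--+] → (0.331245, -0.415353, 1.656)–(-0.118235, -0.517947, 1.656)  len=0.4610
  (v8,v1,v2) [--+] → (0.53125, 0, 1.656)–(0.331245, -0.415352, 1.656)  len=0.4610

Chained into 1 loop(s):
  loop 1: 7 segments, perimeter = 3.2271
Total perimeter = 3.227


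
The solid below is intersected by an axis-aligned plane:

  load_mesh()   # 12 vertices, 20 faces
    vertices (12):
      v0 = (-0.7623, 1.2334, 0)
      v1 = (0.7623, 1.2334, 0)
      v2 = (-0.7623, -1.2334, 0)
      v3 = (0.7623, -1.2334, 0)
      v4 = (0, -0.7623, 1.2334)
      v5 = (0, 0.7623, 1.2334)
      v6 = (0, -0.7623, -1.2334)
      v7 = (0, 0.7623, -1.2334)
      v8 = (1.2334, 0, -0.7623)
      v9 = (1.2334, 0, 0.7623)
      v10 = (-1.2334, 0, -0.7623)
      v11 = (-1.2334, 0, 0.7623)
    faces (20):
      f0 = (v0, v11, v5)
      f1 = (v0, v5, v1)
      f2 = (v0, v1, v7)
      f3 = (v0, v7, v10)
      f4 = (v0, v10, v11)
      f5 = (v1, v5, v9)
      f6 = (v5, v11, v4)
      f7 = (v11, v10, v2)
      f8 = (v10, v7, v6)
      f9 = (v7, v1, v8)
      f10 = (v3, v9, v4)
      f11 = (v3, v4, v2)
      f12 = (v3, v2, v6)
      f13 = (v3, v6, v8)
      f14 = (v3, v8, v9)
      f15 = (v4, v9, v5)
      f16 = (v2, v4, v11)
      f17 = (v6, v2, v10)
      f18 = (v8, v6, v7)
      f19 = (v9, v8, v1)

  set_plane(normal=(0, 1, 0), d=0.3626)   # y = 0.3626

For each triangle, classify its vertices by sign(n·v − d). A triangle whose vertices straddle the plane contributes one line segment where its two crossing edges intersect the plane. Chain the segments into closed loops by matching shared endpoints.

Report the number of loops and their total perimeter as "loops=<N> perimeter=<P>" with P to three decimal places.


loops=1 perimeter=7.457

Straddling triangles (10 of 20):
  (v0,v11,v5) [+-+] → (-1.0949, 0.3626, 0.538196)–(-0.646714, 0.3626, 0.986386)  len=0.6338
  (v0,v7,v10) [++-] → (-0.646714, 0.3626, -0.986386)–(-1.0949, 0.3626, -0.538196)  len=0.6338
  (v0,v10,v11) [+--] → (-1.0949, 0.3626, -0.538196)–(-1.0949, 0.3626, 0.538196)  len=1.0764
  (v1,v5,v9) [++-] → (0.646714, 0.3626, 0.986386)–(1.0949, 0.3626, 0.538196)  len=0.6338
  (v5,v11,v4) [+--] → (-0.646714, 0.3626, 0.986386)–(0, 0.3626, 1.2334)  len=0.6923
  (v10,v7,v6) [-+-] → (-0.646714, 0.3626, -0.986386)–(0, 0.3626, -1.2334)  len=0.6923
  (v7,v1,v8) [++-] → (1.0949, 0.3626, -0.538196)–(0.646714, 0.3626, -0.986386)  len=0.6338
  (v4,v9,v5) [--+] → (0.646714, 0.3626, 0.986386)–(0, 0.3626, 1.2334)  len=0.6923
  (v8,v6,v7) [--+] → (0, 0.3626, -1.2334)–(0.646714, 0.3626, -0.986386)  len=0.6923
  (v9,v8,v1) [--+] → (1.0949, 0.3626, -0.538196)–(1.0949, 0.3626, 0.538196)  len=1.0764

Chained into 1 loop(s):
  loop 1: 10 segments, perimeter = 7.4573
Total perimeter = 7.457


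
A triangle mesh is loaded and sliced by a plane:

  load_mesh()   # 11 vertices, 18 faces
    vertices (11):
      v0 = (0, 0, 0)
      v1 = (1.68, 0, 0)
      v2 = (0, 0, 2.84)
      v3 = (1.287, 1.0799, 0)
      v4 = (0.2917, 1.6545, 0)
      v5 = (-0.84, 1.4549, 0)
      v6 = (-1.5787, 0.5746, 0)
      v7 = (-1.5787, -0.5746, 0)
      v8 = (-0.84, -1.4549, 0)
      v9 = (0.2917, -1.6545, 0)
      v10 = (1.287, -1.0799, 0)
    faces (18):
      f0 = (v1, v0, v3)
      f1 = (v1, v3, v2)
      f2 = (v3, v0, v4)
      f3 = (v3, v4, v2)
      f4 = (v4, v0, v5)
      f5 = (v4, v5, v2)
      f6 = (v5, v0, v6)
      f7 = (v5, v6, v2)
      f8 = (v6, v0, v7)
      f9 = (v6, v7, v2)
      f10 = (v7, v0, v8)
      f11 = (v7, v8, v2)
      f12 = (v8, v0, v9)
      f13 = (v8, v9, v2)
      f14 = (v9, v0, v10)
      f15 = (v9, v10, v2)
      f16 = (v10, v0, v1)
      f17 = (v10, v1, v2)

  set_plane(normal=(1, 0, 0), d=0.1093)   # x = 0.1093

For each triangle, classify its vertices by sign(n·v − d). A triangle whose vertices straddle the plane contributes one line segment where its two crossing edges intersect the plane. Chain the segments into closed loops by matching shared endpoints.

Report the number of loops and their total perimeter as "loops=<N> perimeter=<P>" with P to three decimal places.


loops=1 perimeter=9.494

Straddling triangles (12 of 18):
  (v1,v0,v3) [+-+] → (0.1093, 0, 0)–(0.1093, 0.0917118, 0)  len=0.0917
  (v1,v3,v2) [++-] → (0.1093, 0.0917118, 2.59881)–(0.1093, 0, 2.65523)  len=0.1077
  (v3,v0,v4) [+-+] → (0.1093, 0.0917118, 0)–(0.1093, 0.619941, 0)  len=0.5282
  (v3,v4,v2) [++-] → (0.1093, 0.619941, 1.77585)–(0.1093, 0.0917118, 2.59881)  len=0.9779
  (v4,v0,v5) [+--] → (0.1093, 0.619941, 0)–(0.1093, 1.62233, 0)  len=1.0024
  (v4,v5,v2) [+--] → (0.1093, 1.62233, 0)–(0.1093, 0.619941, 1.77585)  len=2.0392
  (v8,v0,v9) [--+] → (0.1093, -0.619941, 0)–(0.1093, -1.62233, 0)  len=1.0024
  (v8,v9,v2) [-+-] → (0.1093, -1.62233, 0)–(0.1093, -0.619941, 1.77585)  len=2.0392
  (v9,v0,v10) [+-+] → (0.1093, -0.619941, 0)–(0.1093, -0.0917118, 0)  len=0.5282
  (v9,v10,v2) [++-] → (0.1093, -0.0917118, 2.59881)–(0.1093, -0.619941, 1.77585)  len=0.9779
  (v10,v0,v1) [+-+] → (0.1093, -0.0917118, 0)–(0.1093, 0, 0)  len=0.0917
  (v10,v1,v2) [++-] → (0.1093, 0, 2.65523)–(0.1093, -0.0917118, 2.59881)  len=0.1077

Chained into 1 loop(s):
  loop 1: 12 segments, perimeter = 9.4943
Total perimeter = 9.494


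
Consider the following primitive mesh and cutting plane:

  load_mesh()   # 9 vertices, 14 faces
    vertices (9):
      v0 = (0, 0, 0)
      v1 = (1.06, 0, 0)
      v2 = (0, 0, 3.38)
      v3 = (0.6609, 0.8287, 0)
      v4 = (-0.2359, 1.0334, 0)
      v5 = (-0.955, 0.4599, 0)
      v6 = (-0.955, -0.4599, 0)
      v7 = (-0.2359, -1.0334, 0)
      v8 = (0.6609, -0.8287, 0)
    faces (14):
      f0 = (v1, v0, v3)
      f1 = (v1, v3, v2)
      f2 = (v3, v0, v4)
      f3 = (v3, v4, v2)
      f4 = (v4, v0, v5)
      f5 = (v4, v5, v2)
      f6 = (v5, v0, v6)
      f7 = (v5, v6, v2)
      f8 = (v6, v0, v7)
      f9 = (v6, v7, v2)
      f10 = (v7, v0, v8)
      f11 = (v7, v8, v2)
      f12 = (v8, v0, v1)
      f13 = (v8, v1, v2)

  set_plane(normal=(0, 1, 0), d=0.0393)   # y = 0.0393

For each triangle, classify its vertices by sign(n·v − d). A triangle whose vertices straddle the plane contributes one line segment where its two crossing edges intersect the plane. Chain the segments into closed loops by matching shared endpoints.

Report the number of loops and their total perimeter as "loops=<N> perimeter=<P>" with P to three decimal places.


Straddling triangles (8 of 14):
  (v1,v0,v3) [--+] → (0.0313423, 0.0393, 0)–(1.04107, 0.0393, 0)  len=1.0097
  (v1,v3,v2) [-+-] → (1.04107, 0.0393, 0)–(0.0313423, 0.0393, 3.21971)  len=3.3743
  (v3,v0,v4) [+-+] → (0.0313423, 0.0393, 0)–(-0.00897123, 0.0393, 0)  len=0.0403
  (v3,v4,v2) [++-] → (-0.00897123, 0.0393, 3.25146)–(0.0313423, 0.0393, 3.21971)  len=0.0513
  (v4,v0,v5) [+-+] → (-0.00897123, 0.0393, 0)–(-0.081608, 0.0393, 0)  len=0.0726
  (v4,v5,v2) [++-] → (-0.081608, 0.0393, 3.09117)–(-0.00897123, 0.0393, 3.25146)  len=0.1760
  (v5,v0,v6) [+--] → (-0.081608, 0.0393, 0)–(-0.955, 0.0393, 0)  len=0.8734
  (v5,v6,v2) [+--] → (-0.955, 0.0393, 0)–(-0.081608, 0.0393, 3.09117)  len=3.2122

Chained into 1 loop(s):
  loop 1: 8 segments, perimeter = 8.8099
Total perimeter = 8.810

loops=1 perimeter=8.810


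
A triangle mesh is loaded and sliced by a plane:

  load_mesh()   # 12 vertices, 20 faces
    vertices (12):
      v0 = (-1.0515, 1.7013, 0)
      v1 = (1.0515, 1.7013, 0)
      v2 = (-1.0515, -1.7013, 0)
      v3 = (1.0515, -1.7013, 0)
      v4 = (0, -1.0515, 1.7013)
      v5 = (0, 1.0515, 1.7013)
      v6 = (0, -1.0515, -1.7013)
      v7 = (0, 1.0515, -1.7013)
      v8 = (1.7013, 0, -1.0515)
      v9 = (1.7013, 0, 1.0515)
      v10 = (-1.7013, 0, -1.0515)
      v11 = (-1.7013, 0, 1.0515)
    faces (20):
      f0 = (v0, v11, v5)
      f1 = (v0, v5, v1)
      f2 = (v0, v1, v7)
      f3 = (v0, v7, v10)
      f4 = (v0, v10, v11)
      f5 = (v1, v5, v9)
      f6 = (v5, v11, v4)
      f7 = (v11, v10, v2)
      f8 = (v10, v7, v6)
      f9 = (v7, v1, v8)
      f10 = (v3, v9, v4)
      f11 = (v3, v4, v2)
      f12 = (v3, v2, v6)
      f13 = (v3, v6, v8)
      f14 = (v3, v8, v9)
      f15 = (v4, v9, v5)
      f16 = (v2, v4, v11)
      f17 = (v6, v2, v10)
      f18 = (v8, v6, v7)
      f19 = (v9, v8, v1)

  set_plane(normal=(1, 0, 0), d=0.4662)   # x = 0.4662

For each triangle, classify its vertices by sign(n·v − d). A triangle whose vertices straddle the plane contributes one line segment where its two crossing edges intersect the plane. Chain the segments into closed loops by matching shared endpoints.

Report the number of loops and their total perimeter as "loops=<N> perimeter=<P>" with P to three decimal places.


loops=1 perimeter=10.368

Straddling triangles (10 of 20):
  (v0,v5,v1) [--+] → (0.4662, 1.3396, 0.947)–(0.4662, 1.7013, 0)  len=1.0137
  (v0,v1,v7) [-+-] → (0.4662, 1.7013, 0)–(0.4662, 1.3396, -0.947)  len=1.0137
  (v1,v5,v9) [+-+] → (0.4662, 1.3396, 0.947)–(0.4662, 0.763362, 1.52324)  len=0.8149
  (v7,v1,v8) [-++] → (0.4662, 1.3396, -0.947)–(0.4662, 0.763362, -1.52324)  len=0.8149
  (v3,v9,v4) [++-] → (0.4662, -0.763362, 1.52324)–(0.4662, -1.3396, 0.947)  len=0.8149
  (v3,v4,v2) [+--] → (0.4662, -1.3396, 0.947)–(0.4662, -1.7013, 0)  len=1.0137
  (v3,v2,v6) [+--] → (0.4662, -1.7013, 0)–(0.4662, -1.3396, -0.947)  len=1.0137
  (v3,v6,v8) [+-+] → (0.4662, -1.3396, -0.947)–(0.4662, -0.763362, -1.52324)  len=0.8149
  (v4,v9,v5) [-+-] → (0.4662, -0.763362, 1.52324)–(0.4662, 0.763362, 1.52324)  len=1.5267
  (v8,v6,v7) [+--] → (0.4662, -0.763362, -1.52324)–(0.4662, 0.763362, -1.52324)  len=1.5267

Chained into 1 loop(s):
  loop 1: 10 segments, perimeter = 10.3680
Total perimeter = 10.368


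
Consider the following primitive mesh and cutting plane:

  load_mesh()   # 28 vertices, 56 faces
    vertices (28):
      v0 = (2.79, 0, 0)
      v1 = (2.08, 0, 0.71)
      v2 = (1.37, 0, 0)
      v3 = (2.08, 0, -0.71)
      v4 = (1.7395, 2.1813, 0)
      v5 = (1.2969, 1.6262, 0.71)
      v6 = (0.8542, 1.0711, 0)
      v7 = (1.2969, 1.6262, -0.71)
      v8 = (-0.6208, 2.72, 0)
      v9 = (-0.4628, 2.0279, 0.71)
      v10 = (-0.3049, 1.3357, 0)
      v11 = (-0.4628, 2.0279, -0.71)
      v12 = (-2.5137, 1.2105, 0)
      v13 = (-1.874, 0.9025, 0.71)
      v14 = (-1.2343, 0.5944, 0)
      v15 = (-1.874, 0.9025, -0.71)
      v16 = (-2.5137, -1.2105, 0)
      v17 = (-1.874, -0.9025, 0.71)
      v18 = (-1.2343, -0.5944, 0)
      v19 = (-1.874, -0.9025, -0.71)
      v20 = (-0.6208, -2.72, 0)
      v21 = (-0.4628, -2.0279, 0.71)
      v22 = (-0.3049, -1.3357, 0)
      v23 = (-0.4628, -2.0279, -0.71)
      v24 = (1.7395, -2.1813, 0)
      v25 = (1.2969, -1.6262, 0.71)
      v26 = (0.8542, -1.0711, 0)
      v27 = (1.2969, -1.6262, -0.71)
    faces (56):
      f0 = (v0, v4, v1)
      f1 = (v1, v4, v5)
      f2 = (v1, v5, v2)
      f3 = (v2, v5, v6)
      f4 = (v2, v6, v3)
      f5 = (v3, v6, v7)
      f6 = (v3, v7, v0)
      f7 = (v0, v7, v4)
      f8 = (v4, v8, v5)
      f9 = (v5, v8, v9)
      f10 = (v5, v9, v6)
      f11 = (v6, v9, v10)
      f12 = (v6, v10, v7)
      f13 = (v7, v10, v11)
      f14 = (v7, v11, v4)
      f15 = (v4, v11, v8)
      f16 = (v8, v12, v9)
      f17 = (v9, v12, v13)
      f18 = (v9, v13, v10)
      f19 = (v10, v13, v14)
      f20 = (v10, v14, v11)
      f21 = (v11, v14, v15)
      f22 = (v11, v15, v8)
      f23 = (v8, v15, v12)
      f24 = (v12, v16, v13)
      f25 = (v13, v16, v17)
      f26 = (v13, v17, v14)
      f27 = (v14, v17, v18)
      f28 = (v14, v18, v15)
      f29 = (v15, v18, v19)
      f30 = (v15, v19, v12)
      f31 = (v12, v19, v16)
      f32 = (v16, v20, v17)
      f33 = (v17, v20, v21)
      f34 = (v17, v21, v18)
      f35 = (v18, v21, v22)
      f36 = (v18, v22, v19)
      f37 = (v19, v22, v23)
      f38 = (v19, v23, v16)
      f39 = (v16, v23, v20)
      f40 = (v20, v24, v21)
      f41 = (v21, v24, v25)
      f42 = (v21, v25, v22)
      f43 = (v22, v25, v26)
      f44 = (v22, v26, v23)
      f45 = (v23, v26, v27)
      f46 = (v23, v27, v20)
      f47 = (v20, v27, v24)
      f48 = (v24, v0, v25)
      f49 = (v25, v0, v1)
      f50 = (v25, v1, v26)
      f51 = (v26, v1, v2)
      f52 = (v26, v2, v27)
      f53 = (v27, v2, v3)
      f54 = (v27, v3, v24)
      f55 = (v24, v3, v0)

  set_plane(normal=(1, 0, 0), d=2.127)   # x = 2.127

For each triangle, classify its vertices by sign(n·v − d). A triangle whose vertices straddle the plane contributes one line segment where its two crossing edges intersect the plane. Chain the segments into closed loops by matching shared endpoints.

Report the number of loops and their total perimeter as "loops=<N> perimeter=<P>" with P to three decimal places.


Straddling triangles (6 of 56):
  (v0,v4,v1) [+--] → (2.127, 1.37668, 0)–(2.127, 0, 0.663)  len=1.5280
  (v3,v7,v0) [--+] → (2.127, 0.722102, -0.31527)–(2.127, 0, -0.663)  len=0.8015
  (v0,v7,v4) [+--] → (2.127, 0.722102, -0.31527)–(2.127, 1.37668, 0)  len=0.7265
  (v24,v0,v25) [-+-] → (2.127, -1.37668, 0)–(2.127, -0.722102, 0.31527)  len=0.7265
  (v25,v0,v1) [-+-] → (2.127, -0.722102, 0.31527)–(2.127, 0, 0.663)  len=0.8015
  (v24,v3,v0) [--+] → (2.127, 0, -0.663)–(2.127, -1.37668, 0)  len=1.5280

Chained into 1 loop(s):
  loop 1: 6 segments, perimeter = 6.1120
Total perimeter = 6.112

loops=1 perimeter=6.112


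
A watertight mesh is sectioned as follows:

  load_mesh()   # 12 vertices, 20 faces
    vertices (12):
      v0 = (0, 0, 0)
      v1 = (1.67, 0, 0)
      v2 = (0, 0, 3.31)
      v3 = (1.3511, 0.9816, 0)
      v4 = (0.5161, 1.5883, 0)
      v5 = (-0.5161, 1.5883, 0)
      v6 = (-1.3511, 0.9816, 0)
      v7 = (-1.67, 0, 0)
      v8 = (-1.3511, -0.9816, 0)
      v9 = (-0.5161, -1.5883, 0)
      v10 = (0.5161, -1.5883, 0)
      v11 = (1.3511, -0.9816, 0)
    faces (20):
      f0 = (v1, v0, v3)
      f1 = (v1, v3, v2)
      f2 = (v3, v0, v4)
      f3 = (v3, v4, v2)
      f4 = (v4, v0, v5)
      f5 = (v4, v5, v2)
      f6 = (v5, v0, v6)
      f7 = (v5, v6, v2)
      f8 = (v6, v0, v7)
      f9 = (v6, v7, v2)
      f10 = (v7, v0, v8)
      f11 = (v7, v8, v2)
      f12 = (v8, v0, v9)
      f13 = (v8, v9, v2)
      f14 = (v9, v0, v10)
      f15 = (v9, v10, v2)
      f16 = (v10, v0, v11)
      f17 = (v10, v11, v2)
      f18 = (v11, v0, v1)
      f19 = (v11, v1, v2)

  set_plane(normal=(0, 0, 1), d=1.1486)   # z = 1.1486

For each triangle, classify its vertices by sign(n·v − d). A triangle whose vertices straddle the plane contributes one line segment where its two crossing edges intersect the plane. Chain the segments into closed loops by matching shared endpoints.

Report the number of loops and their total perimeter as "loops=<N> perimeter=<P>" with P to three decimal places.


loops=1 perimeter=6.740

Straddling triangles (10 of 20):
  (v1,v3,v2) [--+] → (0.882256, 0.640976, 1.1486)–(1.09049, 0, 1.1486)  len=0.6740
  (v3,v4,v2) [--+] → (0.337009, 1.03715, 1.1486)–(0.882256, 0.640976, 1.1486)  len=0.6740
  (v4,v5,v2) [--+] → (-0.337009, 1.03715, 1.1486)–(0.337009, 1.03715, 1.1486)  len=0.6740
  (v5,v6,v2) [--+] → (-0.882256, 0.640976, 1.1486)–(-0.337009, 1.03715, 1.1486)  len=0.6740
  (v6,v7,v2) [--+] → (-1.09049, 0, 1.1486)–(-0.882256, 0.640976, 1.1486)  len=0.6740
  (v7,v8,v2) [--+] → (-0.882256, -0.640976, 1.1486)–(-1.09049, 0, 1.1486)  len=0.6740
  (v8,v9,v2) [--+] → (-0.337009, -1.03715, 1.1486)–(-0.882256, -0.640976, 1.1486)  len=0.6740
  (v9,v10,v2) [--+] → (0.337009, -1.03715, 1.1486)–(-0.337009, -1.03715, 1.1486)  len=0.6740
  (v10,v11,v2) [--+] → (0.882256, -0.640976, 1.1486)–(0.337009, -1.03715, 1.1486)  len=0.6740
  (v11,v1,v2) [--+] → (1.09049, 0, 1.1486)–(0.882256, -0.640976, 1.1486)  len=0.6740

Chained into 1 loop(s):
  loop 1: 10 segments, perimeter = 6.7398
Total perimeter = 6.740


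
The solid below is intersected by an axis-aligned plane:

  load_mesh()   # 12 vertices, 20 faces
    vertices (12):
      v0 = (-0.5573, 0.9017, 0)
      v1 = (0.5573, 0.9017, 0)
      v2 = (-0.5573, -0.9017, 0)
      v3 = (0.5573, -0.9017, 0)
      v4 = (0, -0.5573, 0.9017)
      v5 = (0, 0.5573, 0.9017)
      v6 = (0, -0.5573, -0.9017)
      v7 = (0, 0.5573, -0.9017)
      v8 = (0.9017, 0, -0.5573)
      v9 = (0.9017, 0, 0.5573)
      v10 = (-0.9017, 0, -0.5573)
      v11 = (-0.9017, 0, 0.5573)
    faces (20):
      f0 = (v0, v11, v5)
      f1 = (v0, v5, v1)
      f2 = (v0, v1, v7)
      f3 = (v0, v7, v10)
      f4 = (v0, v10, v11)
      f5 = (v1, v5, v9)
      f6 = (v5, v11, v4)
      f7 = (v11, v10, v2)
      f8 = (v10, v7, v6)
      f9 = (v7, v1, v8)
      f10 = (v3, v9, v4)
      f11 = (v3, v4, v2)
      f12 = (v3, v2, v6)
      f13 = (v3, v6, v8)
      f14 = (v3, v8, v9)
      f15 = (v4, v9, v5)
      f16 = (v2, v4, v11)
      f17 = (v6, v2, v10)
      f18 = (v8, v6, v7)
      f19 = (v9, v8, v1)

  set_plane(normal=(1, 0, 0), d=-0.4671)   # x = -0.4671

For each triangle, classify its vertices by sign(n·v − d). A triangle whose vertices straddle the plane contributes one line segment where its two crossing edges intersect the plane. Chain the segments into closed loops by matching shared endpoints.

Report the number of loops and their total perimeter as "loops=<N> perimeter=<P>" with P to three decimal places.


Straddling triangles (10 of 20):
  (v0,v11,v5) [--+] → (-0.4671, 0.268607, 0.723293)–(-0.4671, 0.845958, 0.145942)  len=0.8165
  (v0,v5,v1) [-++] → (-0.4671, 0.845958, 0.145942)–(-0.4671, 0.9017, 0)  len=0.1562
  (v0,v1,v7) [-++] → (-0.4671, 0.9017, 0)–(-0.4671, 0.845958, -0.145942)  len=0.1562
  (v0,v7,v10) [-+-] → (-0.4671, 0.845958, -0.145942)–(-0.4671, 0.268607, -0.723293)  len=0.8165
  (v5,v11,v4) [+-+] → (-0.4671, 0.268607, 0.723293)–(-0.4671, -0.268607, 0.723293)  len=0.5372
  (v10,v7,v6) [-++] → (-0.4671, 0.268607, -0.723293)–(-0.4671, -0.268607, -0.723293)  len=0.5372
  (v3,v4,v2) [++-] → (-0.4671, -0.845958, 0.145942)–(-0.4671, -0.9017, 0)  len=0.1562
  (v3,v2,v6) [+-+] → (-0.4671, -0.9017, 0)–(-0.4671, -0.845958, -0.145942)  len=0.1562
  (v2,v4,v11) [-+-] → (-0.4671, -0.845958, 0.145942)–(-0.4671, -0.268607, 0.723293)  len=0.8165
  (v6,v2,v10) [+--] → (-0.4671, -0.845958, -0.145942)–(-0.4671, -0.268607, -0.723293)  len=0.8165

Chained into 1 loop(s):
  loop 1: 10 segments, perimeter = 4.9653
Total perimeter = 4.965

loops=1 perimeter=4.965


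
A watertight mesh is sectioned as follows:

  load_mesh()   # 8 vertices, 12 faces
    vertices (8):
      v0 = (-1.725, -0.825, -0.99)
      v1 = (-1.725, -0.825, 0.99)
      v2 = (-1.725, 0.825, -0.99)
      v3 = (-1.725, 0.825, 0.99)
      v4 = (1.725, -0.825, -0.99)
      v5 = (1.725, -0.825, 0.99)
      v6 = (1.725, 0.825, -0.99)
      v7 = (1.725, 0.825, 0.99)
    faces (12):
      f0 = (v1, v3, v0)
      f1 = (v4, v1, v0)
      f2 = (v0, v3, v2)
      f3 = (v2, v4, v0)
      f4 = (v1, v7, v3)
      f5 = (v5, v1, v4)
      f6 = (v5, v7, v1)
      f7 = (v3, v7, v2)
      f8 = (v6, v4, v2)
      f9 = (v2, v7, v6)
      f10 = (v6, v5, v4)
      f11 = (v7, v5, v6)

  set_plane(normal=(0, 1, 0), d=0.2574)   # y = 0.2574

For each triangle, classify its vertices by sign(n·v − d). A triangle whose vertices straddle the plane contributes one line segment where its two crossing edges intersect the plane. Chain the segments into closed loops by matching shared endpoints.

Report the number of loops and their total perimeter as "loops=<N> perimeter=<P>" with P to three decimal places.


loops=1 perimeter=10.860

Straddling triangles (8 of 12):
  (v1,v3,v0) [-+-] → (-1.725, 0.2574, 0.99)–(-1.725, 0.2574, 0.30888)  len=0.6811
  (v0,v3,v2) [-++] → (-1.725, 0.2574, 0.30888)–(-1.725, 0.2574, -0.99)  len=1.2989
  (v2,v4,v0) [+--] → (-0.5382, 0.2574, -0.99)–(-1.725, 0.2574, -0.99)  len=1.1868
  (v1,v7,v3) [-++] → (0.5382, 0.2574, 0.99)–(-1.725, 0.2574, 0.99)  len=2.2632
  (v5,v7,v1) [-+-] → (1.725, 0.2574, 0.99)–(0.5382, 0.2574, 0.99)  len=1.1868
  (v6,v4,v2) [+-+] → (1.725, 0.2574, -0.99)–(-0.5382, 0.2574, -0.99)  len=2.2632
  (v6,v5,v4) [+--] → (1.725, 0.2574, -0.30888)–(1.725, 0.2574, -0.99)  len=0.6811
  (v7,v5,v6) [+-+] → (1.725, 0.2574, 0.99)–(1.725, 0.2574, -0.30888)  len=1.2989

Chained into 1 loop(s):
  loop 1: 8 segments, perimeter = 10.8600
Total perimeter = 10.860


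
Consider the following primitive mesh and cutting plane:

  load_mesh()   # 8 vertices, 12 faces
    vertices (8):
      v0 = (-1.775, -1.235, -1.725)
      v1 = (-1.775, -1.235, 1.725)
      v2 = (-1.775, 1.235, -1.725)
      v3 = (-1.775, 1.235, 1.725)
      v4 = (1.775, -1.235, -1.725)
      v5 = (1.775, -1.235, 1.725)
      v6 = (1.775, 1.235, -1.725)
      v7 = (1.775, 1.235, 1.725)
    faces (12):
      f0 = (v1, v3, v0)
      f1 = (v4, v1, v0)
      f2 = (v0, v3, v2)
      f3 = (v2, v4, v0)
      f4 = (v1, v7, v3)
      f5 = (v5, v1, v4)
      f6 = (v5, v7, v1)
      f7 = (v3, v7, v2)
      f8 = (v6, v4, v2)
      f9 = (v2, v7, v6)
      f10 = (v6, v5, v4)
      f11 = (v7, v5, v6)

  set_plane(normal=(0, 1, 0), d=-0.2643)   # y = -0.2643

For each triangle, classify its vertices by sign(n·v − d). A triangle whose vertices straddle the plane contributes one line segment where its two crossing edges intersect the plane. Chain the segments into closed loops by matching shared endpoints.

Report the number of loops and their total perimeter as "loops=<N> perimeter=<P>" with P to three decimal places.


loops=1 perimeter=14.000

Straddling triangles (8 of 12):
  (v1,v3,v0) [-+-] → (-1.775, -0.2643, 1.725)–(-1.775, -0.2643, -0.369164)  len=2.0942
  (v0,v3,v2) [-++] → (-1.775, -0.2643, -0.369164)–(-1.775, -0.2643, -1.725)  len=1.3558
  (v2,v4,v0) [+--] → (0.379864, -0.2643, -1.725)–(-1.775, -0.2643, -1.725)  len=2.1549
  (v1,v7,v3) [-++] → (-0.379864, -0.2643, 1.725)–(-1.775, -0.2643, 1.725)  len=1.3951
  (v5,v7,v1) [-+-] → (1.775, -0.2643, 1.725)–(-0.379864, -0.2643, 1.725)  len=2.1549
  (v6,v4,v2) [+-+] → (1.775, -0.2643, -1.725)–(0.379864, -0.2643, -1.725)  len=1.3951
  (v6,v5,v4) [+--] → (1.775, -0.2643, 0.369164)–(1.775, -0.2643, -1.725)  len=2.0942
  (v7,v5,v6) [+-+] → (1.775, -0.2643, 1.725)–(1.775, -0.2643, 0.369164)  len=1.3558

Chained into 1 loop(s):
  loop 1: 8 segments, perimeter = 14.0000
Total perimeter = 14.000


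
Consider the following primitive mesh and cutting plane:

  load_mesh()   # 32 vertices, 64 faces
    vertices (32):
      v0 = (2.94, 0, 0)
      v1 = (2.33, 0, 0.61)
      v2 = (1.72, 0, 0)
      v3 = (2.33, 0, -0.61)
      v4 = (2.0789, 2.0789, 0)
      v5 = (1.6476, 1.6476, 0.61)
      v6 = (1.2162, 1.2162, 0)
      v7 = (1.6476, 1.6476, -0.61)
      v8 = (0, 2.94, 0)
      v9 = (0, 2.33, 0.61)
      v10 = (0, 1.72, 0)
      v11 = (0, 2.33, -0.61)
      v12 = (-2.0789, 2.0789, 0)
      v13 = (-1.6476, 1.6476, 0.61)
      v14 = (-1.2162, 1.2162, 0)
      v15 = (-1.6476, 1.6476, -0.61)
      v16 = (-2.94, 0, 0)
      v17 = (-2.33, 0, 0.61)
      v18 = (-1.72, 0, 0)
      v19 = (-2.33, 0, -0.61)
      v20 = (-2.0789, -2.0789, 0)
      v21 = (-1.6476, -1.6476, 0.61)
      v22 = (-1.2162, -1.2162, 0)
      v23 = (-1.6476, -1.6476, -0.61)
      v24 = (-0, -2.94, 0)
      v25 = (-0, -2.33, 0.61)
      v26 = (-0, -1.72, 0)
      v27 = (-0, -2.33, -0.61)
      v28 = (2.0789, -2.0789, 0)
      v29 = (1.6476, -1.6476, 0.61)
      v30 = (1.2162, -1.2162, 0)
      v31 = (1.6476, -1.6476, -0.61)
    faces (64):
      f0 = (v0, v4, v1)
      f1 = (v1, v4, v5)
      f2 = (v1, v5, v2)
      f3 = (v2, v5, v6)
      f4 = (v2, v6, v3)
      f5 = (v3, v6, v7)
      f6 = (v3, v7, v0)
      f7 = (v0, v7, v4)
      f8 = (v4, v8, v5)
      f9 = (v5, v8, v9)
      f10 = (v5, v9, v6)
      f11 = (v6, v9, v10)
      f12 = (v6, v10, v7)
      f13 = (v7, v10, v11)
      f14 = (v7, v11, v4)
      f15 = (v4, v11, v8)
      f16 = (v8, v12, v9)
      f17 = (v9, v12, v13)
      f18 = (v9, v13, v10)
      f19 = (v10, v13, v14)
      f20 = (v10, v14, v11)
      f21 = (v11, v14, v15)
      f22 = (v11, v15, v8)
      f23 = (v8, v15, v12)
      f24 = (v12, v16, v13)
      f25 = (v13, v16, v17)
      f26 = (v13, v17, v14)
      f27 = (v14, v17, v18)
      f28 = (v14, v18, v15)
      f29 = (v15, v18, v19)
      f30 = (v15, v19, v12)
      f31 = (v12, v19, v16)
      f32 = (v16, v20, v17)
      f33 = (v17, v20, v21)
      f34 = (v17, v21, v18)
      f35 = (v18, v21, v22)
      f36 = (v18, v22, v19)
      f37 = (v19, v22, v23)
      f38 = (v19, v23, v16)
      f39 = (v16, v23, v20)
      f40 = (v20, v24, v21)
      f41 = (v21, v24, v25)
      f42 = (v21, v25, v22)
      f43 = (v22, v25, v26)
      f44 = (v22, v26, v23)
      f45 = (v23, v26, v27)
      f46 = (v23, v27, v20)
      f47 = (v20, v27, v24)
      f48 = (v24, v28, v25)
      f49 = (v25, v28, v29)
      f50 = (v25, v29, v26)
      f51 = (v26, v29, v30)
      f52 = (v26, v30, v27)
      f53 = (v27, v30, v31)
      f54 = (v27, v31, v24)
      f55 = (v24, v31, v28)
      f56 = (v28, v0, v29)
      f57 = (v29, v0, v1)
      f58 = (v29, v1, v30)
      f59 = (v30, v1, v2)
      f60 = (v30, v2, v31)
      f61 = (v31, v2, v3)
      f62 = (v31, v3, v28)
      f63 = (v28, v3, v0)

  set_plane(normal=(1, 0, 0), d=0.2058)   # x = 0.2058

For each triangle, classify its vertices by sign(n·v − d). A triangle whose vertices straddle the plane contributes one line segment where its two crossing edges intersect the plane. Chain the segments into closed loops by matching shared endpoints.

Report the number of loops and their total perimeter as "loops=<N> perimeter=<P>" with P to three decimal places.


loops=2 perimeter=6.901

Straddling triangles (16 of 64):
  (v4,v8,v5) [+-+] → (0.2058, 2.85476, 0)–(0.2058, 2.77857, 0.0761945)  len=0.1078
  (v5,v8,v9) [+--] → (0.2058, 2.77857, 0.0761945)–(0.2058, 2.24476, 0.61)  len=0.7549
  (v5,v9,v6) [+-+] → (0.2058, 2.24476, 0.61)–(0.2058, 2.14153, 0.506778)  len=0.1460
  (v6,v9,v10) [+--] → (0.2058, 2.14153, 0.506778)–(0.2058, 1.63475, 0)  len=0.7167
  (v6,v10,v7) [+-+] → (0.2058, 1.63475, 0)–(0.2058, 1.71096, -0.0761945)  len=0.1078
  (v7,v10,v11) [+--] → (0.2058, 1.71096, -0.0761945)–(0.2058, 2.24476, -0.61)  len=0.7549
  (v7,v11,v4) [+-+] → (0.2058, 2.24476, -0.61)–(0.2058, 2.30514, -0.549613)  len=0.0854
  (v4,v11,v8) [+--] → (0.2058, 2.30514, -0.549613)–(0.2058, 2.85476, 0)  len=0.7773
  (v24,v28,v25) [-+-] → (0.2058, -2.85476, 0)–(0.2058, -2.30514, 0.549613)  len=0.7773
  (v25,v28,v29) [-++] → (0.2058, -2.30514, 0.549613)–(0.2058, -2.24476, 0.61)  len=0.0854
  (v25,v29,v26) [-+-] → (0.2058, -2.24476, 0.61)–(0.2058, -1.71096, 0.0761945)  len=0.7549
  (v26,v29,v30) [-++] → (0.2058, -1.71096, 0.0761945)–(0.2058, -1.63475, 0)  len=0.1078
  (v26,v30,v27) [-+-] → (0.2058, -1.63475, 0)–(0.2058, -2.14153, -0.506778)  len=0.7167
  (v27,v30,v31) [-++] → (0.2058, -2.14153, -0.506778)–(0.2058, -2.24476, -0.61)  len=0.1460
  (v27,v31,v24) [-+-] → (0.2058, -2.24476, -0.61)–(0.2058, -2.77857, -0.0761945)  len=0.7549
  (v24,v31,v28) [-++] → (0.2058, -2.77857, -0.0761945)–(0.2058, -2.85476, 0)  len=0.1078

Chained into 2 loop(s):
  loop 1: 8 segments, perimeter = 3.4507
  loop 2: 8 segments, perimeter = 3.4507
Total perimeter = 6.901


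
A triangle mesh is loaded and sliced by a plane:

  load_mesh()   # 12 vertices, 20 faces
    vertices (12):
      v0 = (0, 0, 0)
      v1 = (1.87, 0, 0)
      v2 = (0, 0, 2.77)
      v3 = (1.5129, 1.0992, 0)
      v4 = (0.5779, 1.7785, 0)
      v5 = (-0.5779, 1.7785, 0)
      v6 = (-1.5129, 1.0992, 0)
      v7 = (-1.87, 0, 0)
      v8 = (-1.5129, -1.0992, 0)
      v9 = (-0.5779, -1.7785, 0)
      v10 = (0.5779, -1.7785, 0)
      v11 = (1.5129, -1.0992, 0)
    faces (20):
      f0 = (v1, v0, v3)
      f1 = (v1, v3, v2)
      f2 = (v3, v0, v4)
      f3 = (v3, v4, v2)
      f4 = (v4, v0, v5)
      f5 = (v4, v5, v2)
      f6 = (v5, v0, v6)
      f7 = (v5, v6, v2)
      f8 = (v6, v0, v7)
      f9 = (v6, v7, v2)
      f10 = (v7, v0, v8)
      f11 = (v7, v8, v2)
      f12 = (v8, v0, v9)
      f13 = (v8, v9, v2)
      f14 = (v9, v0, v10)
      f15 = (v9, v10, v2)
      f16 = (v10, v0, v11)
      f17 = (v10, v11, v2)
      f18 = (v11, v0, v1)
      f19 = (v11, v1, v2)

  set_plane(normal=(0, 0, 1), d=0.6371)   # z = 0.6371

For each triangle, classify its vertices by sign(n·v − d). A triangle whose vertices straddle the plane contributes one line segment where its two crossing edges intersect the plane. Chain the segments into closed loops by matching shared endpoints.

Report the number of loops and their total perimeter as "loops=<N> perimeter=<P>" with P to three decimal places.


loops=1 perimeter=8.899

Straddling triangles (10 of 20):
  (v1,v3,v2) [--+] → (1.16493, 0.846384, 0.6371)–(1.4399, 0, 0.6371)  len=0.8899
  (v3,v4,v2) [--+] → (0.444983, 1.36945, 0.6371)–(1.16493, 0.846384, 0.6371)  len=0.8899
  (v4,v5,v2) [--+] → (-0.444983, 1.36945, 0.6371)–(0.444983, 1.36944, 0.6371)  len=0.8900
  (v5,v6,v2) [--+] → (-1.16493, 0.846384, 0.6371)–(-0.444983, 1.36944, 0.6371)  len=0.8899
  (v6,v7,v2) [--+] → (-1.4399, 0, 0.6371)–(-1.16493, 0.846384, 0.6371)  len=0.8899
  (v7,v8,v2) [--+] → (-1.16493, -0.846384, 0.6371)–(-1.4399, 0, 0.6371)  len=0.8899
  (v8,v9,v2) [--+] → (-0.444983, -1.36945, 0.6371)–(-1.16493, -0.846384, 0.6371)  len=0.8899
  (v9,v10,v2) [--+] → (0.444983, -1.36945, 0.6371)–(-0.444983, -1.36944, 0.6371)  len=0.8900
  (v10,v11,v2) [--+] → (1.16493, -0.846384, 0.6371)–(0.444983, -1.36944, 0.6371)  len=0.8899
  (v11,v1,v2) [--+] → (1.4399, 0, 0.6371)–(1.16493, -0.846384, 0.6371)  len=0.8899

Chained into 1 loop(s):
  loop 1: 10 segments, perimeter = 8.8992
Total perimeter = 8.899
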